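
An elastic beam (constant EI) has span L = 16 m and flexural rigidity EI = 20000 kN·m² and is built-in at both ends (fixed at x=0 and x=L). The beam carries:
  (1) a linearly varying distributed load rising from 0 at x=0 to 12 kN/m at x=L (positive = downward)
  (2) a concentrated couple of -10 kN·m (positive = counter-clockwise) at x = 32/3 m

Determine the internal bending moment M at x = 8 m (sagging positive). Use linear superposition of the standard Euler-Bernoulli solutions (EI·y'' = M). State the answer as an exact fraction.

M(8) = 182/3 kN·m

Load 1 — triangular load w₀=12 kN/m (0→w₀ over full span):
  M_1 = 3w₀Lx/20 - w₀L²/30 - w₀x³/(6L) = 3·12·16·8/20 - 12·16²/30 - 12·8³/(6·16) = 64 kN·m
Load 2 — applied couple M₀=-10 kN·m at a=32/3 m (b=L-a=16/3):
  M_2 = R_Ax - M_A  [x≤a] with R_A=-5/6, M_A=-10/3 = (-5/6)·8 - (-10/3) = -10/3 kN·m
Superposition: M = Σ M_i = 182/3 kN·m ≈ 60.666667 kN·m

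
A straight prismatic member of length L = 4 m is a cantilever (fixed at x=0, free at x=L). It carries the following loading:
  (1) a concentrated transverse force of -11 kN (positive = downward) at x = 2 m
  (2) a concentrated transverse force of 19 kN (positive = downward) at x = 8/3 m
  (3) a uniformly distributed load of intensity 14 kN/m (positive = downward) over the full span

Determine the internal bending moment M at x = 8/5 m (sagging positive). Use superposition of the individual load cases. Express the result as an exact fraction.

Load 1 — point force P=-11 kN at a=2 m (b=L-a=2):
  M_1 = -P(a-x)  [x≤a] = -(-11)·(2-(8/5)) = 22/5 kN·m
Load 2 — point force P=19 kN at a=8/3 m (b=L-a=4/3):
  M_2 = -P(a-x)  [x≤a] = -19·((8/3)-(8/5)) = -304/15 kN·m
Load 3 — uniform load w=14 kN/m over full span:
  M_3 = -w(L-x)²/2 = -14·(4-(8/5))²/2 = -1008/25 kN·m
Superposition: M = Σ M_i = -4214/75 kN·m ≈ -56.186667 kN·m

M(8/5) = -4214/75 kN·m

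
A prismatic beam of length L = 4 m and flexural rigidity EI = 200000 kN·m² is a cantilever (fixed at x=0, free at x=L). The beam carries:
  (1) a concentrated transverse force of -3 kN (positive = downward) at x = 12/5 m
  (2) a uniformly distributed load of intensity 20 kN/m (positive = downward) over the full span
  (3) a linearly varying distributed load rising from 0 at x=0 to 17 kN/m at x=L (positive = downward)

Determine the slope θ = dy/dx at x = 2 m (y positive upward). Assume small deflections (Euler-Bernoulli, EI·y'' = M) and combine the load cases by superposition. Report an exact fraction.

θ(2) = -8833/6000000 rad

Load 1 — point force P=-3 kN at a=12/5 m (b=L-a=8/5):
  θ_1 = -Px(2a-x)/(2EI)  [x≤a] = -(-3)·2·(2·(12/5)-2)/(2·200000) = 21/500000 rad
Load 2 — uniform load w=20 kN/m over full span:
  θ_2 = -wx(x²-3Lx+3L²)/(6EI) = -20·2·(2²-3·4·2+3·4²)/(6·200000) = -7/7500 rad
Load 3 — triangular load w₀=17 kN/m (0→w₀ over full span):
  θ_3 = (w₀Lx²/4-w₀L²x/3-w₀x⁴/(24L))/EI = (17·4·2²/4-17·4²·2/3-17·2⁴/(24·4))/200000 = -697/1200000 rad
Superposition: θ = Σ θ_i = -8833/6000000 rad ≈ -0.001472 rad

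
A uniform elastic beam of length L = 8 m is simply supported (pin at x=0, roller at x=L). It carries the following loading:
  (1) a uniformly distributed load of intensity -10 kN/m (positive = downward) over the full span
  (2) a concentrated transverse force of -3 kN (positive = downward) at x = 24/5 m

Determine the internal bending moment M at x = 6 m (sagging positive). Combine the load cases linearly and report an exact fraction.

M(6) = -318/5 kN·m

Load 1 — uniform load w=-10 kN/m over full span:
  M_1 = wx(L-x)/2 = (-10)·6·(8-6)/2 = -60 kN·m
Load 2 — point force P=-3 kN at a=24/5 m (b=L-a=16/5):
  M_2 = Pa(L-x)/L  [x>a] = (-3)·(24/5)·(8-6)/8 = -18/5 kN·m
Superposition: M = Σ M_i = -318/5 kN·m ≈ -63.600000 kN·m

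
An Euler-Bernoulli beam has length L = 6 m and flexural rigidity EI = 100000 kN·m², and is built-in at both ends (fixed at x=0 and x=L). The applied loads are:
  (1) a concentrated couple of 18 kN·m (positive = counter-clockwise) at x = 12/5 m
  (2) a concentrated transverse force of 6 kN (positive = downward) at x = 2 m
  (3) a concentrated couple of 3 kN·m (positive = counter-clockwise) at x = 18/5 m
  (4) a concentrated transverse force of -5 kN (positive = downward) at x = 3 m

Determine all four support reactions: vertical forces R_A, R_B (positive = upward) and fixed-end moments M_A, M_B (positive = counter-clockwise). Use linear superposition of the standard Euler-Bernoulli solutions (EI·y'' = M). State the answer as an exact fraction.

Load 1 — applied couple M₀=18 kN·m at a=12/5 m (b=L-a=18/5):
  R_A = 6M₀ab/L³ = 6·18·(12/5)·(18/5)/6³ = 108/25 kN
  M_A = M₀b(2a-b)/L² = 18·(18/5)·(2·(12/5)-(18/5))/6² = 54/25 kN·m
  R_B = -6M₀ab/L³ = -6·18·(12/5)·(18/5)/6³ = -108/25 kN
  M_B = M₀a(2b-a)/L² = 18·(12/5)·(2·(18/5)-(12/5))/6² = 144/25 kN·m
Load 2 — point force P=6 kN at a=2 m (b=L-a=4):
  R_A = Pb²(3a+b)/L³ = 6·4²·(3·2+4)/6³ = 40/9 kN
  M_A = Pab²/L² = 6·2·4²/6² = 16/3 kN·m
  R_B = Pa²(a+3b)/L³ = 6·2²·(2+3·4)/6³ = 14/9 kN
  M_B = -Pa²b/L² = -6·2²·4/6² = -8/3 kN·m
Load 3 — applied couple M₀=3 kN·m at a=18/5 m (b=L-a=12/5):
  R_A = 6M₀ab/L³ = 6·3·(18/5)·(12/5)/6³ = 18/25 kN
  M_A = M₀b(2a-b)/L² = 3·(12/5)·(2·(18/5)-(12/5))/6² = 24/25 kN·m
  R_B = -6M₀ab/L³ = -6·3·(18/5)·(12/5)/6³ = -18/25 kN
  M_B = M₀a(2b-a)/L² = 3·(18/5)·(2·(12/5)-(18/5))/6² = 9/25 kN·m
Load 4 — point force P=-5 kN at a=3 m (b=L-a=3):
  R_A = Pb²(3a+b)/L³ = (-5)·3²·(3·3+3)/6³ = -5/2 kN
  M_A = Pab²/L² = (-5)·3·3²/6² = -15/4 kN·m
  R_B = Pa²(a+3b)/L³ = (-5)·3²·(3+3·3)/6³ = -5/2 kN
  M_B = -Pa²b/L² = -(-5)·3²·3/6² = 15/4 kN·m
Superposition: R_A = 3143/450 kN, M_A = 1411/300 kN·m, R_B = -2693/450 kN, M_B = 2161/300 kN·m

R_A = 3143/450 kN, M_A = 1411/300 kN·m, R_B = -2693/450 kN, M_B = 2161/300 kN·m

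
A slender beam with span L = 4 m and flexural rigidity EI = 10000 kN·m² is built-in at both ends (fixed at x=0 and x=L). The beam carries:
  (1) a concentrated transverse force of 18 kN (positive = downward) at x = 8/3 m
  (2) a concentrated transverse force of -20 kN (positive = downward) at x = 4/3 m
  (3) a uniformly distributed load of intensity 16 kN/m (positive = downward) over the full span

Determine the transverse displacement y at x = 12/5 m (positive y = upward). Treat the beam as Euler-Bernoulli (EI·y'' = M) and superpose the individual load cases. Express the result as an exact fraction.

Load 1 — point force P=18 kN at a=8/3 m (b=L-a=4/3):
  y_1 = -Pb²x²(3aL-(3a+b)x)/(6L³EI)  [x≤a] = -18·(4/3)²·(12/5)²·(3·(8/3)·4-(3·(8/3)+(4/3))·(12/5))/(6·4³·10000) = -36/78125 m
Load 2 — point force P=-20 kN at a=4/3 m (b=L-a=8/3):
  y_2 = -Pa²(L-x)²(3bL-(3b+a)(L-x))/(6L³EI)  [x>a] = -(-20)·(4/3)²·(4-(12/5))²·(3·(8/3)·4-(3·(8/3)+(4/3))·(4-(12/5)))/(6·4³·10000) = 512/1265625 m
Load 3 — uniform load w=16 kN/m over full span:
  y_3 = -wx²(L-x)²/(24EI) = -16·(12/5)²·(4-(12/5))²/(24·10000) = -384/390625 m
Superposition: y = Σ y_i = -32884/31640625 m ≈ -0.001039 m

y(12/5) = -32884/31640625 m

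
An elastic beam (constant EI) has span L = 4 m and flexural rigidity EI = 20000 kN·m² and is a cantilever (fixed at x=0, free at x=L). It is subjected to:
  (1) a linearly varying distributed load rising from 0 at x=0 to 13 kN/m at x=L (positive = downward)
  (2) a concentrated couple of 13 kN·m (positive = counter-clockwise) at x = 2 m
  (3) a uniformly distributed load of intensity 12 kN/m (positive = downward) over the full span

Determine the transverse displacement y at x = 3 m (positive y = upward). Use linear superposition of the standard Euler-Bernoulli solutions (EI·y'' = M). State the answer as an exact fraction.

Load 1 — triangular load w₀=13 kN/m (0→w₀ over full span):
  y_1 = (w₀Lx³/12-w₀L²x²/6-w₀x⁵/(120L))/EI = (13·4·3³/12-13·4²·3²/6-13·3⁵/(120·4))/20000 = -32253/3200000 m
Load 2 — applied couple M₀=13 kN·m at a=2 m (b=L-a=2):
  y_2 = M₀a(2x-a)/(2EI)  [x>a] = 13·2·(2·3-2)/(2·20000) = 13/5000 m
Load 3 — uniform load w=12 kN/m over full span:
  y_3 = -wx²(x²-4Lx+6L²)/(24EI) = -12·3²·(3²-4·4·3+6·4²)/(24·20000) = -513/40000 m
Superposition: y = Σ y_i = -64973/3200000 m ≈ -0.020304 m

y(3) = -64973/3200000 m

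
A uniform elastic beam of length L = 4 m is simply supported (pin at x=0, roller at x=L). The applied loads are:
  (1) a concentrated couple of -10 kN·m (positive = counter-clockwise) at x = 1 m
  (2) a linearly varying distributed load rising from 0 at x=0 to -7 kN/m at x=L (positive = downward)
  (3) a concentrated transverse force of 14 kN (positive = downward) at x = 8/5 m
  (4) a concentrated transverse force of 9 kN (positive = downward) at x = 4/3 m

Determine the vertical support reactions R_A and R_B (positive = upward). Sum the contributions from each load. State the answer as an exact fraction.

Load 1 — applied couple M₀=-10 kN·m at a=1 m (b=L-a=3):
  R_A = M₀/L = (-10)/4 = -5/2 kN
  R_B = -M₀/L = -(-10)/4 = 5/2 kN
Load 2 — triangular load w₀=-7 kN/m (0→w₀ over full span):
  R_A = w₀L/6 = (-7)·4/6 = -14/3 kN
  R_B = w₀L/3 = (-7)·4/3 = -28/3 kN
Load 3 — point force P=14 kN at a=8/5 m (b=L-a=12/5):
  R_A = Pb/L = 14·(12/5)/4 = 42/5 kN
  R_B = Pa/L = 14·(8/5)/4 = 28/5 kN
Load 4 — point force P=9 kN at a=4/3 m (b=L-a=8/3):
  R_A = Pb/L = 9·(8/3)/4 = 6 kN
  R_B = Pa/L = 9·(4/3)/4 = 3 kN
Superposition: R_A = 217/30 kN, R_B = 53/30 kN

R_A = 217/30 kN, R_B = 53/30 kN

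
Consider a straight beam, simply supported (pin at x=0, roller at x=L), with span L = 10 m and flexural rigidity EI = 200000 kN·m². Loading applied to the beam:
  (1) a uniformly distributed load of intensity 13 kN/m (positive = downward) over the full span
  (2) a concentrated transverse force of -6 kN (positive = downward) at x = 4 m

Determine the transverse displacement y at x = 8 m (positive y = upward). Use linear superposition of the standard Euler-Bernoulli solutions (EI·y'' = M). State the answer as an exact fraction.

y(8) = -353/75000 m

Load 1 — uniform load w=13 kN/m over full span:
  y_1 = -wx(L³-2Lx²+x³)/(24EI) = -13·8·(10³-2·10·8²+8³)/(24·200000) = -377/75000 m
Load 2 — point force P=-6 kN at a=4 m (b=L-a=6):
  y_2 = -Pa(L-x)(2Lx-a²-x²)/(6LEI)  [x>a] = -(-6)·4·(10-8)·(2·10·8-4²-8²)/(6·10·200000) = 1/3125 m
Superposition: y = Σ y_i = -353/75000 m ≈ -0.004707 m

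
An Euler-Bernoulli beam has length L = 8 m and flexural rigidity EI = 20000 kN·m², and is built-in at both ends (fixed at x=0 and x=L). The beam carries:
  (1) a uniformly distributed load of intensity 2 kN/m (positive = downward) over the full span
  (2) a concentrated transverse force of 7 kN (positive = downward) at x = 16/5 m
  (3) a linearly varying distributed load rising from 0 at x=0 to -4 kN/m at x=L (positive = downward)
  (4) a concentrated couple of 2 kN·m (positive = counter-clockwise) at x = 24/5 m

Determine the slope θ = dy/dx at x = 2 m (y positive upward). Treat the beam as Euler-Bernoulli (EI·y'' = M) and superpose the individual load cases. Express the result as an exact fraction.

θ(2) = -977/2500000 rad

Load 1 — uniform load w=2 kN/m over full span:
  θ_1 = -wx(L-x)(L-2x)/(12EI) = -2·2·(8-2)·(8-2·2)/(12·20000) = -1/2500 rad
Load 2 — point force P=7 kN at a=16/5 m (b=L-a=24/5):
  θ_2 = -Pb²x(2aL-(3a+b)x)/(2L³EI)  [x≤a] = -7·(24/5)²·2·(2·(16/5)·8-(3·(16/5)+(24/5))·2)/(2·8³·20000) = -441/1250000 rad
Load 3 — triangular load w₀=-4 kN/m (0→w₀ over full span):
  θ_3 = -w₀(2x(L-x)(L-2x)(x+2L)+x²(L-x)²)/(120LEI) = -(-4)·(2·2·(8-2)·(8-2·2)·(2+2·8)+2²·(8-2)²)/(120·8·20000) = 39/100000 rad
Load 4 — applied couple M₀=2 kN·m at a=24/5 m (b=L-a=16/5):
  θ_4 = (R_Ax²/2 - M_Ax)/EI  [x≤a] with R_A=9/25, M_A=16/25 = ((9/25)·2²/2 - (16/25)·2)/20000 = -7/250000 rad
Superposition: θ = Σ θ_i = -977/2500000 rad ≈ -0.000391 rad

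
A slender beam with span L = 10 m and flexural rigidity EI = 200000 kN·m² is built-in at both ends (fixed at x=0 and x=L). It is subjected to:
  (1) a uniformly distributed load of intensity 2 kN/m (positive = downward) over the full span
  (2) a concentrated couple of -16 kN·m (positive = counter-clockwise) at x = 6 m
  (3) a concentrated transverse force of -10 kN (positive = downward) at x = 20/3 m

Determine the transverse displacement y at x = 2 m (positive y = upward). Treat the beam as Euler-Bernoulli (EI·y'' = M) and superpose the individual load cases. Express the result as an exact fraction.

y(2) = -3553/253125000 m

Load 1 — uniform load w=2 kN/m over full span:
  y_1 = -wx²(L-x)²/(24EI) = -2·2²·(10-2)²/(24·200000) = -1/9375 m
Load 2 — applied couple M₀=-16 kN·m at a=6 m (b=L-a=4):
  y_2 = (R_Ax³/6 - M_Ax²/2)/EI  [x≤a] with R_A=-288/125, M_A=-128/25 = ((-288/125)·2³/6 - (-128/25)·2²/2)/200000 = 14/390625 m
Load 3 — point force P=-10 kN at a=20/3 m (b=L-a=10/3):
  y_3 = -Pb²x²(3aL-(3a+b)x)/(6L³EI)  [x≤a] = -(-10)·(10/3)²·2²·(3·(20/3)·10-(3·(20/3)+(10/3))·2)/(6·10³·200000) = 23/405000 m
Superposition: y = Σ y_i = -3553/253125000 m ≈ -0.000014 m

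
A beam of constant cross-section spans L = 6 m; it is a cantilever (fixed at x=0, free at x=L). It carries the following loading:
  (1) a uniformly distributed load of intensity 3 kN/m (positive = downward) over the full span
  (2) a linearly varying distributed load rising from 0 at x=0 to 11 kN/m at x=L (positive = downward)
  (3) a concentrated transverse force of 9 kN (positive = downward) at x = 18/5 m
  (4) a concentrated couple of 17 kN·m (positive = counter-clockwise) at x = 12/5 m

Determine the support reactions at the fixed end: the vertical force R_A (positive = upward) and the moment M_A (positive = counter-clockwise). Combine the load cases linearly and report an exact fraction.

Load 1 — uniform load w=3 kN/m over full span:
  R_A = wL = 3·6 = 18 kN
  M_A = wL²/2 = 3·6²/2 = 54 kN·m
Load 2 — triangular load w₀=11 kN/m (0→w₀ over full span):
  R_A = w₀L/2 = 11·6/2 = 33 kN
  M_A = w₀L²/3 = 11·6²/3 = 132 kN·m
Load 3 — point force P=9 kN at a=18/5 m (b=L-a=12/5):
  R_A = P = 9 kN
  M_A = Pa = 9·(18/5) = 162/5 kN·m
Load 4 — applied couple M₀=17 kN·m at a=12/5 m (b=L-a=18/5):
  R_A = 0 kN
  M_A = -M₀ = -17 kN·m
Superposition: R_A = 60 kN, M_A = 1007/5 kN·m

R_A = 60 kN, M_A = 1007/5 kN·m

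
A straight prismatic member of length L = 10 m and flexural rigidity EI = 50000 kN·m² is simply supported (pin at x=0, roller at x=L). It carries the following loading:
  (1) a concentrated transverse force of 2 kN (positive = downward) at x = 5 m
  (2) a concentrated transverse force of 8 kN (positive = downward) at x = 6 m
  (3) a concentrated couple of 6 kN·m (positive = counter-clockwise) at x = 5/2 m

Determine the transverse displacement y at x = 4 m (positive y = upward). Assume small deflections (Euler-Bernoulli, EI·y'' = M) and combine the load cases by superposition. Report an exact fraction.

Load 1 — point force P=2 kN at a=5 m (b=L-a=5):
  y_1 = -Pbx(L²-b²-x²)/(6LEI)  [x≤a] = -2·5·4·(10²-5²-4²)/(6·10·50000) = -59/75000 m
Load 2 — point force P=8 kN at a=6 m (b=L-a=4):
  y_2 = -Pbx(L²-b²-x²)/(6LEI)  [x≤a] = -8·4·4·(10²-4²-4²)/(6·10·50000) = -136/46875 m
Load 3 — applied couple M₀=6 kN·m at a=5/2 m (b=L-a=15/2):
  y_3 = (M₀x³/(6L)-M₀(x-a)²/2+C₁x)/EI  [x>a] with C₁=M₀(3b²-L²)/(6L)=55/8 = (6·4³/(6·10)-6·(4-(5/2))²/2+(55/8)·4)/50000 = 543/1000000 m
Superposition: y = Σ y_i = -629/200000 m ≈ -0.003145 m

y(4) = -629/200000 m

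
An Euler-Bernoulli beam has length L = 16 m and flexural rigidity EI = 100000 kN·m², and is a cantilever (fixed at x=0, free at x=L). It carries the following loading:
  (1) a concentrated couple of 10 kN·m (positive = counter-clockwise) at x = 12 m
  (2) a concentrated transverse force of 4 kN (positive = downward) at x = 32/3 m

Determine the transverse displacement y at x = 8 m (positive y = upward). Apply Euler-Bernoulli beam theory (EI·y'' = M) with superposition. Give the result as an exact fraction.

Load 1 — applied couple M₀=10 kN·m at a=12 m (b=L-a=4):
  y_1 = M₀x²/(2EI)  [x≤a] = 10·8²/(2·100000) = 2/625 m
Load 2 — point force P=4 kN at a=32/3 m (b=L-a=16/3):
  y_2 = -Px²(3a-x)/(6EI)  [x≤a] = -4·8²·(3·(32/3)-8)/(6·100000) = -32/3125 m
Superposition: y = Σ y_i = -22/3125 m ≈ -0.007040 m

y(8) = -22/3125 m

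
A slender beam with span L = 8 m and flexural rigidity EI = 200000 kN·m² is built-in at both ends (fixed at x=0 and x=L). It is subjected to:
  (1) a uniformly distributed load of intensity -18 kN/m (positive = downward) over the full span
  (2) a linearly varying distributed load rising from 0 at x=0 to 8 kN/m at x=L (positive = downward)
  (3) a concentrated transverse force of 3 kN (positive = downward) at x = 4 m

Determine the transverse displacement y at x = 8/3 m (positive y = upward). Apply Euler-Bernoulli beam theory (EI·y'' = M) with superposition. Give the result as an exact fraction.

y(8/3) = 13021/22781250 m

Load 1 — uniform load w=-18 kN/m over full span:
  y_1 = -wx²(L-x)²/(24EI) = -(-18)·(8/3)²·(8-(8/3))²/(24·200000) = 64/84375 m
Load 2 — triangular load w₀=8 kN/m (0→w₀ over full span):
  y_2 = -w₀x²(L-x)²(x+2L)/(120LEI) = -8·(8/3)²·(8-(8/3))²·((8/3)+2·8)/(120·8·200000) = -1792/11390625 m
Load 3 — point force P=3 kN at a=4 m (b=L-a=4):
  y_3 = -Pb²x²(3aL-(3a+b)x)/(6L³EI)  [x≤a] = -3·4²·(8/3)²·(3·4·8-(3·4+4)·(8/3))/(6·8³·200000) = -1/33750 m
Superposition: y = Σ y_i = 13021/22781250 m ≈ 0.000572 m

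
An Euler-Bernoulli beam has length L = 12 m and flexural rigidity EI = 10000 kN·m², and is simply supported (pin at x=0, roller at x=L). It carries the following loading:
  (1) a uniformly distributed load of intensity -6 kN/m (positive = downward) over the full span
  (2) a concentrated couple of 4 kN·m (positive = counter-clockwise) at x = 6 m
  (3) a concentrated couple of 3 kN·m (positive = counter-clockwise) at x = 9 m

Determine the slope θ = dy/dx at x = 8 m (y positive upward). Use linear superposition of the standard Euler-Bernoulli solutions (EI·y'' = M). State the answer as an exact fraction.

θ(8) = -4901/240000 rad

Load 1 — uniform load w=-6 kN/m over full span:
  θ_1 = -w(L³-6Lx²+4x³)/(24EI) = -(-6)·(12³-6·12·8²+4·8³)/(24·10000) = -13/625 rad
Load 2 — applied couple M₀=4 kN·m at a=6 m (b=L-a=6):
  θ_2 = (M₀x²/(2L)-M₀(x-a)+C₁)/EI  [x>a] with C₁=M₀(3b²-L²)/(6L)=-2 = (4·8²/(2·12)-4·(8-6)+(-2))/10000 = 1/15000 rad
Load 3 — applied couple M₀=3 kN·m at a=9 m (b=L-a=3):
  θ_3 = (M₀x²/(2L)+C₁)/EI  [x≤a] with C₁=M₀(3b²-L²)/(6L)=-39/8 = (3·8²/(2·12)+(-39/8))/10000 = 1/3200 rad
Superposition: θ = Σ θ_i = -4901/240000 rad ≈ -0.020421 rad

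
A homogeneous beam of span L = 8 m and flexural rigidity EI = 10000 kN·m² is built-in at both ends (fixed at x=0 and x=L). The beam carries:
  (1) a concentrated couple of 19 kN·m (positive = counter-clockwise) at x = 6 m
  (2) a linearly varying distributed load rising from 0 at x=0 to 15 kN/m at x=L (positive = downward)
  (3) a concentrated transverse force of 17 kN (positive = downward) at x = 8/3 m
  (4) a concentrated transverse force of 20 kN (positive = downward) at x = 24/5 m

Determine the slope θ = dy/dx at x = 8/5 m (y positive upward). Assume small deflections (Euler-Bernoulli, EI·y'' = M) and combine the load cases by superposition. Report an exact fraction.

θ(8/5) = -140137/21093750 rad

Load 1 — applied couple M₀=19 kN·m at a=6 m (b=L-a=2):
  θ_1 = (R_Ax²/2 - M_Ax)/EI  [x≤a] with R_A=171/64, M_A=95/16 = ((171/64)·(8/5)²/2 - (95/16)·(8/5))/10000 = -19/31250 rad
Load 2 — triangular load w₀=15 kN/m (0→w₀ over full span):
  θ_2 = -w₀(2x(L-x)(L-2x)(x+2L)+x²(L-x)²)/(120LEI) = -15·(2·(8/5)·(8-(8/5))·(8-2·(8/5))·((8/5)+2·8)+(8/5)²·(8-(8/5))²)/(120·8·10000) = -224/78125 rad
Load 3 — point force P=17 kN at a=8/3 m (b=L-a=16/3):
  θ_3 = -Pb²x(2aL-(3a+b)x)/(2L³EI)  [x≤a] = -17·(16/3)²·(8/5)·(2·(8/3)·8-(3·(8/3)+(16/3))·(8/5))/(2·8³·10000) = -136/84375 rad
Load 4 — point force P=20 kN at a=24/5 m (b=L-a=16/5):
  θ_4 = -Pb²x(2aL-(3a+b)x)/(2L³EI)  [x≤a] = -20·(16/5)²·(8/5)·(2·(24/5)·8-(3·(24/5)+(16/5))·(8/5))/(2·8³·10000) = -608/390625 rad
Superposition: θ = Σ θ_i = -140137/21093750 rad ≈ -0.006644 rad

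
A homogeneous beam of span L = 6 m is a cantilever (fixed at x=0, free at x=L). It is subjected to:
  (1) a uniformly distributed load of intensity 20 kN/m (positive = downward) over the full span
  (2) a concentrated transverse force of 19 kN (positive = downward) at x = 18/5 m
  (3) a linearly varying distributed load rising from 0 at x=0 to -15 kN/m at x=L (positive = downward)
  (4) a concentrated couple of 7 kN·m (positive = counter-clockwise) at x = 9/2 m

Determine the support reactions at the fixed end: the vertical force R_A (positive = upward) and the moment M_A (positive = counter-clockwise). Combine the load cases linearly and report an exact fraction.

R_A = 94 kN, M_A = 1207/5 kN·m

Load 1 — uniform load w=20 kN/m over full span:
  R_A = wL = 20·6 = 120 kN
  M_A = wL²/2 = 20·6²/2 = 360 kN·m
Load 2 — point force P=19 kN at a=18/5 m (b=L-a=12/5):
  R_A = P = 19 kN
  M_A = Pa = 19·(18/5) = 342/5 kN·m
Load 3 — triangular load w₀=-15 kN/m (0→w₀ over full span):
  R_A = w₀L/2 = (-15)·6/2 = -45 kN
  M_A = w₀L²/3 = (-15)·6²/3 = -180 kN·m
Load 4 — applied couple M₀=7 kN·m at a=9/2 m (b=L-a=3/2):
  R_A = 0 kN
  M_A = -M₀ = -7 kN·m
Superposition: R_A = 94 kN, M_A = 1207/5 kN·m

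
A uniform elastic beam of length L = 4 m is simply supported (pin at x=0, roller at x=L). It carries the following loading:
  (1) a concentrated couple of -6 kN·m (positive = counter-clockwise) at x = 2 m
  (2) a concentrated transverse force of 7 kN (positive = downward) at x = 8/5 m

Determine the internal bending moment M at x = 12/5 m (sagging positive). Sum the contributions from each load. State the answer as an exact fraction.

M(12/5) = 172/25 kN·m

Load 1 — applied couple M₀=-6 kN·m at a=2 m (b=L-a=2):
  M_1 = M₀x/L - M₀  [x>a] = (-6)·(12/5)/4 - (-6) = 12/5 kN·m
Load 2 — point force P=7 kN at a=8/5 m (b=L-a=12/5):
  M_2 = Pa(L-x)/L  [x>a] = 7·(8/5)·(4-(12/5))/4 = 112/25 kN·m
Superposition: M = Σ M_i = 172/25 kN·m ≈ 6.880000 kN·m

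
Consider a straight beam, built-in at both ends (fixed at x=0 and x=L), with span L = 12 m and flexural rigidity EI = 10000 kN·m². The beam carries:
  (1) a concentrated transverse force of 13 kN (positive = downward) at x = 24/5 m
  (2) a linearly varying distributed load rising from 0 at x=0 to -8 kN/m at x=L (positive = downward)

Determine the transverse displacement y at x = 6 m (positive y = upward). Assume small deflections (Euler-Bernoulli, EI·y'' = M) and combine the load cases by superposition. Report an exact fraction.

Load 1 — point force P=13 kN at a=24/5 m (b=L-a=36/5):
  y_1 = -Pa²(L-x)²(3bL-(3b+a)(L-x))/(6L³EI)  [x>a] = -13·(24/5)²·(12-6)²·(3·(36/5)·12-(3·(36/5)+(24/5))·(12-6))/(6·12³·10000) = -819/78125 m
Load 2 — triangular load w₀=-8 kN/m (0→w₀ over full span):
  y_2 = -w₀x²(L-x)²(x+2L)/(120LEI) = -(-8)·6²·(12-6)²·(6+2·12)/(120·12·10000) = 27/1250 m
Superposition: y = Σ y_i = 1737/156250 m ≈ 0.011117 m

y(6) = 1737/156250 m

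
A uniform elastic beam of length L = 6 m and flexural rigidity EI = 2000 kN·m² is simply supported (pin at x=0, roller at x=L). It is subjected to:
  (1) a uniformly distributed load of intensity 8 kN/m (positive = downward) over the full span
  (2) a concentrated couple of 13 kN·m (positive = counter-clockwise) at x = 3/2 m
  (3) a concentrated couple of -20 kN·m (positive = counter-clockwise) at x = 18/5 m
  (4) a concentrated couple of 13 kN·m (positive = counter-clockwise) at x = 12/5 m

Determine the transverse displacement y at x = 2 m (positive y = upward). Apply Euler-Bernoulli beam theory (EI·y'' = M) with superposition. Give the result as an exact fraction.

y(2) = -7687/200000 m

Load 1 — uniform load w=8 kN/m over full span:
  y_1 = -wx(L³-2Lx²+x³)/(24EI) = -8·2·(6³-2·6·2²+2³)/(24·2000) = -22/375 m
Load 2 — applied couple M₀=13 kN·m at a=3/2 m (b=L-a=9/2):
  y_2 = (M₀x³/(6L)-M₀(x-a)²/2+C₁x)/EI  [x>a] with C₁=M₀(3b²-L²)/(6L)=143/16 = (13·2³/(6·6)-13·(2-(3/2))²/2+(143/16)·2)/2000 = 689/72000 m
Load 3 — applied couple M₀=-20 kN·m at a=18/5 m (b=L-a=12/5):
  y_3 = (M₀x³/(6L)+C₁x)/EI  [x≤a] with C₁=M₀(3b²-L²)/(6L)=52/5 = ((-20)·2³/(6·6)+(52/5)·2)/2000 = 46/5625 m
Load 4 — applied couple M₀=13 kN·m at a=12/5 m (b=L-a=18/5):
  y_4 = (M₀x³/(6L)+C₁x)/EI  [x≤a] with C₁=M₀(3b²-L²)/(6L)=26/25 = (13·2³/(6·6)+(26/25)·2)/2000 = 559/225000 m
Superposition: y = Σ y_i = -7687/200000 m ≈ -0.038435 m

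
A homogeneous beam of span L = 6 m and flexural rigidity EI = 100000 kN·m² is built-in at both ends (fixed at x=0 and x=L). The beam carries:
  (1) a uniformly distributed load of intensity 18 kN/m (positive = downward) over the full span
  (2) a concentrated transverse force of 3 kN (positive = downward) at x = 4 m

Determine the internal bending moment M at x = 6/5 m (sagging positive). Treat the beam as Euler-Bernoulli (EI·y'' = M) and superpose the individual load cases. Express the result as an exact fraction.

M(6/5) = -64/25 kN·m

Load 1 — uniform load w=18 kN/m over full span:
  M_1 = wLx/2 - wL²/12 - wx²/2 = 18·6·(6/5)/2 - 18·6²/12 - 18·(6/5)²/2 = -54/25 kN·m
Load 2 — point force P=3 kN at a=4 m (b=L-a=2):
  M_2 = Pb²(3a+b)x/L³ - Pab²/L²  [x≤a] = 3·2²·(3·4+2)·(6/5)/6³ - 3·4·2²/6² = -2/5 kN·m
Superposition: M = Σ M_i = -64/25 kN·m ≈ -2.560000 kN·m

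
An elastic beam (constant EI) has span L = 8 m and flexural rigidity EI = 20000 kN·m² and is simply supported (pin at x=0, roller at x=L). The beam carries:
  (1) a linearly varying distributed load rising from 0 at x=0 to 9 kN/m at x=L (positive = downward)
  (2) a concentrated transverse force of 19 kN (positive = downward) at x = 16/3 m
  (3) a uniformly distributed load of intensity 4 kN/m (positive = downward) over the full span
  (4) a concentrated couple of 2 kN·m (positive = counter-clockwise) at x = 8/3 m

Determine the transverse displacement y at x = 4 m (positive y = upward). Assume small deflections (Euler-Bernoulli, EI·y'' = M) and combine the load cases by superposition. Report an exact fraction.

y(4) = -6293/202500 m

Load 1 — triangular load w₀=9 kN/m (0→w₀ over full span):
  y_1 = -w₀x(7L⁴-10L²x²+3x⁴)/(360LEI) = -9·4·(7·8⁴-10·8²·4²+3·4⁴)/(360·8·20000) = -3/250 m
Load 2 — point force P=19 kN at a=16/3 m (b=L-a=8/3):
  y_2 = -Pbx(L²-b²-x²)/(6LEI)  [x≤a] = -19·(8/3)·4·(8²-(8/3)²-4²)/(6·8·20000) = -437/50625 m
Load 3 — uniform load w=4 kN/m over full span:
  y_3 = -wx(L³-2Lx²+x³)/(24EI) = -4·4·(8³-2·8·4²+4³)/(24·20000) = -4/375 m
Load 4 — applied couple M₀=2 kN·m at a=8/3 m (b=L-a=16/3):
  y_4 = (M₀x³/(6L)-M₀(x-a)²/2+C₁x)/EI  [x>a] with C₁=M₀(3b²-L²)/(6L)=8/9 = (2·4³/(6·8)-2·(4-(8/3))²/2+(8/9)·4)/20000 = 1/4500 m
Superposition: y = Σ y_i = -6293/202500 m ≈ -0.031077 m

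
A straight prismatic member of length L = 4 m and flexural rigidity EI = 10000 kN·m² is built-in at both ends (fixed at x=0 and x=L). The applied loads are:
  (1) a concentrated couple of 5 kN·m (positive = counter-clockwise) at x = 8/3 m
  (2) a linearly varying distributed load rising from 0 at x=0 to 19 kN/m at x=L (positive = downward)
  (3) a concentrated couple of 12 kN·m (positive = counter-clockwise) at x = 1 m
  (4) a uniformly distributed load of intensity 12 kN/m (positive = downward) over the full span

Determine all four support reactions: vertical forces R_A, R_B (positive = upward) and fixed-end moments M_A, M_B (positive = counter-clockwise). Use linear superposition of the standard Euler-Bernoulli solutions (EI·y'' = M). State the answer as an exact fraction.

R_A = 4853/120 kN, M_A = 511/20 kN·m, R_B = 5467/120 kN, M_B = -549/20 kN·m

Load 1 — applied couple M₀=5 kN·m at a=8/3 m (b=L-a=4/3):
  R_A = 6M₀ab/L³ = 6·5·(8/3)·(4/3)/4³ = 5/3 kN
  M_A = M₀b(2a-b)/L² = 5·(4/3)·(2·(8/3)-(4/3))/4² = 5/3 kN·m
  R_B = -6M₀ab/L³ = -6·5·(8/3)·(4/3)/4³ = -5/3 kN
  M_B = M₀a(2b-a)/L² = 5·(8/3)·(2·(4/3)-(8/3))/4² = 0 kN·m
Load 2 — triangular load w₀=19 kN/m (0→w₀ over full span):
  R_A = 3w₀L/20 = 3·19·4/20 = 57/5 kN
  M_A = w₀L²/30 = 19·4²/30 = 152/15 kN·m
  R_B = 7w₀L/20 = 7·19·4/20 = 133/5 kN
  M_B = -w₀L²/20 = -19·4²/20 = -76/5 kN·m
Load 3 — applied couple M₀=12 kN·m at a=1 m (b=L-a=3):
  R_A = 6M₀ab/L³ = 6·12·1·3/4³ = 27/8 kN
  M_A = M₀b(2a-b)/L² = 12·3·(2·1-3)/4² = -9/4 kN·m
  R_B = -6M₀ab/L³ = -6·12·1·3/4³ = -27/8 kN
  M_B = M₀a(2b-a)/L² = 12·1·(2·3-1)/4² = 15/4 kN·m
Load 4 — uniform load w=12 kN/m over full span:
  R_A = wL/2 = 12·4/2 = 24 kN
  M_A = wL²/12 = 12·4²/12 = 16 kN·m
  R_B = wL/2 = 12·4/2 = 24 kN
  M_B = -wL²/12 = -12·4²/12 = -16 kN·m
Superposition: R_A = 4853/120 kN, M_A = 511/20 kN·m, R_B = 5467/120 kN, M_B = -549/20 kN·m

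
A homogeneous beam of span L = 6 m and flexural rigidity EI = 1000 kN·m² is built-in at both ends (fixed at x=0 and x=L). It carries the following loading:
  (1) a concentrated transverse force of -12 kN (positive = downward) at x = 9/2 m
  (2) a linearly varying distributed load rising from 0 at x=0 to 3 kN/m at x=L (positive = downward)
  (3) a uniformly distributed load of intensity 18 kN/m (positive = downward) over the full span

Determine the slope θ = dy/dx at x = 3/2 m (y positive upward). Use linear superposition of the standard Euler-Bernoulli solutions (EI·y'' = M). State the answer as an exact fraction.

Load 1 — point force P=-12 kN at a=9/2 m (b=L-a=3/2):
  θ_1 = -Pb²x(2aL-(3a+b)x)/(2L³EI)  [x≤a] = -(-12)·(3/2)²·(3/2)·(2·(9/2)·6-(3·(9/2)+(3/2))·(3/2))/(2·6³·1000) = 189/64000 rad
Load 2 — triangular load w₀=3 kN/m (0→w₀ over full span):
  θ_2 = -w₀(2x(L-x)(L-2x)(x+2L)+x²(L-x)²)/(120LEI) = -3·(2·(3/2)·(6-(3/2))·(6-2·(3/2))·((3/2)+2·6)+(3/2)²·(6-(3/2))²)/(120·6·1000) = -3159/1280000 rad
Load 3 — uniform load w=18 kN/m over full span:
  θ_3 = -wx(L-x)(L-2x)/(12EI) = -18·(3/2)·(6-(3/2))·(6-2·(3/2))/(12·1000) = -243/8000 rad
Superposition: θ = Σ θ_i = -38259/1280000 rad ≈ -0.029890 rad

θ(3/2) = -38259/1280000 rad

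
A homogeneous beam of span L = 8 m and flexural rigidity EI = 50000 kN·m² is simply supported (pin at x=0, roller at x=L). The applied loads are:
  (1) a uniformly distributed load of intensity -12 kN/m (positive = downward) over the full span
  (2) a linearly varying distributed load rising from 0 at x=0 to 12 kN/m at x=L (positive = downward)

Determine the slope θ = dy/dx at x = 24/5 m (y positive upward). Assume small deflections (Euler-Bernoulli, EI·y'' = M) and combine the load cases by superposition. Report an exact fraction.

θ(24/5) = -5168/5859375 rad

Load 1 — uniform load w=-12 kN/m over full span:
  θ_1 = -w(L³-6Lx²+4x³)/(24EI) = -(-12)·(8³-6·8·(24/5)²+4·(24/5)³)/(24·50000) = -592/390625 rad
Load 2 — triangular load w₀=12 kN/m (0→w₀ over full span):
  θ_2 = -w₀(7L⁴-30L²x²+15x⁴)/(360LEI) = -12·(7·8⁴-30·8²·(24/5)²+15·(24/5)⁴)/(360·8·50000) = 3712/5859375 rad
Superposition: θ = Σ θ_i = -5168/5859375 rad ≈ -0.000882 rad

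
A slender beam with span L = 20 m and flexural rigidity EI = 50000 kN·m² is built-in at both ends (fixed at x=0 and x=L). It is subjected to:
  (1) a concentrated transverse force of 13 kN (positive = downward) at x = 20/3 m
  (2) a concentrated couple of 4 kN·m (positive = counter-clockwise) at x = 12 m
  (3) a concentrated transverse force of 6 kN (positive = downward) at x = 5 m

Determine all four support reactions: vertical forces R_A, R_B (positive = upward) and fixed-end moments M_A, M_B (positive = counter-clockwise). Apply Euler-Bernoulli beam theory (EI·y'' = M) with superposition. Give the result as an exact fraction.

Load 1 — point force P=13 kN at a=20/3 m (b=L-a=40/3):
  R_A = Pb²(3a+b)/L³ = 13·(40/3)²·(3·(20/3)+(40/3))/20³ = 260/27 kN
  M_A = Pab²/L² = 13·(20/3)·(40/3)²/20² = 1040/27 kN·m
  R_B = Pa²(a+3b)/L³ = 13·(20/3)²·((20/3)+3·(40/3))/20³ = 91/27 kN
  M_B = -Pa²b/L² = -13·(20/3)²·(40/3)/20² = -520/27 kN·m
Load 2 — applied couple M₀=4 kN·m at a=12 m (b=L-a=8):
  R_A = 6M₀ab/L³ = 6·4·12·8/20³ = 36/125 kN
  M_A = M₀b(2a-b)/L² = 4·8·(2·12-8)/20² = 32/25 kN·m
  R_B = -6M₀ab/L³ = -6·4·12·8/20³ = -36/125 kN
  M_B = M₀a(2b-a)/L² = 4·12·(2·8-12)/20² = 12/25 kN·m
Load 3 — point force P=6 kN at a=5 m (b=L-a=15):
  R_A = Pb²(3a+b)/L³ = 6·15²·(3·5+15)/20³ = 81/16 kN
  M_A = Pab²/L² = 6·5·15²/20² = 135/8 kN·m
  R_B = Pa²(a+3b)/L³ = 6·5²·(5+3·15)/20³ = 15/16 kN
  M_B = -Pa²b/L² = -6·5²·15/20² = -45/8 kN·m
Superposition: R_A = 808927/54000 kN, M_A = 306037/5400 kN·m, R_B = 217073/54000 kN, M_B = -131783/5400 kN·m

R_A = 808927/54000 kN, M_A = 306037/5400 kN·m, R_B = 217073/54000 kN, M_B = -131783/5400 kN·m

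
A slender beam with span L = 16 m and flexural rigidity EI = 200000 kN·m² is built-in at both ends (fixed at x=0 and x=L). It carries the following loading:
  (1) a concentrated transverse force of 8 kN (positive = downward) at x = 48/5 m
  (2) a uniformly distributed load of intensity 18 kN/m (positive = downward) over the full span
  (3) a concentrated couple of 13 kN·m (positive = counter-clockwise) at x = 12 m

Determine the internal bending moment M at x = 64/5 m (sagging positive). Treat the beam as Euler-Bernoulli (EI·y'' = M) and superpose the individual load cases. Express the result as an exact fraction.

M(64/5) = -225657/10000 kN·m

Load 1 — point force P=8 kN at a=48/5 m (b=L-a=32/5):
  M_1 = Pa²(a+3b)(L-x)/L³ - Pa²b/L²  [x>a] = 8·(48/5)²·((48/5)+3·(32/5))·(16-(64/5))/16³ - 8·(48/5)²·(32/5)/16² = -1152/625 kN·m
Load 2 — uniform load w=18 kN/m over full span:
  M_2 = wLx/2 - wL²/12 - wx²/2 = 18·16·(64/5)/2 - 18·16²/12 - 18·(64/5)²/2 = -384/25 kN·m
Load 3 — applied couple M₀=13 kN·m at a=12 m (b=L-a=4):
  M_3 = R_Ax - M_A - M₀  [x>a] with R_A=117/128, M_A=65/16 = (117/128)·(64/5) - (65/16) - 13 = -429/80 kN·m
Superposition: M = Σ M_i = -225657/10000 kN·m ≈ -22.565700 kN·m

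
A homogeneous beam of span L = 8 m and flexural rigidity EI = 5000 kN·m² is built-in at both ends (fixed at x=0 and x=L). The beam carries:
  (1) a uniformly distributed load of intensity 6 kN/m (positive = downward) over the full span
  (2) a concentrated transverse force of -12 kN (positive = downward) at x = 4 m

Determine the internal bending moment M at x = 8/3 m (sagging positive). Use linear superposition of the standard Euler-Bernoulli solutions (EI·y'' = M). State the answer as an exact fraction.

Load 1 — uniform load w=6 kN/m over full span:
  M_1 = wLx/2 - wL²/12 - wx²/2 = 6·8·(8/3)/2 - 6·8²/12 - 6·(8/3)²/2 = 32/3 kN·m
Load 2 — point force P=-12 kN at a=4 m (b=L-a=4):
  M_2 = Pb²(3a+b)x/L³ - Pab²/L²  [x≤a] = (-12)·4²·(3·4+4)·(8/3)/8³ - (-12)·4·4²/8² = -4 kN·m
Superposition: M = Σ M_i = 20/3 kN·m ≈ 6.666667 kN·m

M(8/3) = 20/3 kN·m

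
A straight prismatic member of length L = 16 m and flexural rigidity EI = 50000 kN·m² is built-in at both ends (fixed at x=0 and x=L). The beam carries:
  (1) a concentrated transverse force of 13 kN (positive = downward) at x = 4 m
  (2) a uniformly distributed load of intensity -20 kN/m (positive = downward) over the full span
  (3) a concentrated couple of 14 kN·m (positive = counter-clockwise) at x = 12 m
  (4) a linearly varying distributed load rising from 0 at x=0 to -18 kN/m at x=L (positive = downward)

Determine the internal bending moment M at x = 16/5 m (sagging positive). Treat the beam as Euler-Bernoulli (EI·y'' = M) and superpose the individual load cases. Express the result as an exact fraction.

Load 1 — point force P=13 kN at a=4 m (b=L-a=12):
  M_1 = Pb²(3a+b)x/L³ - Pab²/L²  [x≤a] = 13·12²·(3·4+12)·(16/5)/16³ - 13·4·12²/16² = 117/20 kN·m
Load 2 — uniform load w=-20 kN/m over full span:
  M_2 = wLx/2 - wL²/12 - wx²/2 = (-20)·16·(16/5)/2 - (-20)·16²/12 - (-20)·(16/5)²/2 = 256/15 kN·m
Load 3 — applied couple M₀=14 kN·m at a=12 m (b=L-a=4):
  M_3 = R_Ax - M_A  [x≤a] with R_A=63/64, M_A=35/8 = (63/64)·(16/5) - (35/8) = -49/40 kN·m
Load 4 — triangular load w₀=-18 kN/m (0→w₀ over full span):
  M_4 = 3w₀Lx/20 - w₀L²/30 - w₀x³/(6L) = 3·(-18)·16·(16/5)/20 - (-18)·16²/30 - (-18)·(16/5)³/(6·16) = 2688/125 kN·m
Superposition: M = Σ M_i = 129587/3000 kN·m ≈ 43.195667 kN·m

M(16/5) = 129587/3000 kN·m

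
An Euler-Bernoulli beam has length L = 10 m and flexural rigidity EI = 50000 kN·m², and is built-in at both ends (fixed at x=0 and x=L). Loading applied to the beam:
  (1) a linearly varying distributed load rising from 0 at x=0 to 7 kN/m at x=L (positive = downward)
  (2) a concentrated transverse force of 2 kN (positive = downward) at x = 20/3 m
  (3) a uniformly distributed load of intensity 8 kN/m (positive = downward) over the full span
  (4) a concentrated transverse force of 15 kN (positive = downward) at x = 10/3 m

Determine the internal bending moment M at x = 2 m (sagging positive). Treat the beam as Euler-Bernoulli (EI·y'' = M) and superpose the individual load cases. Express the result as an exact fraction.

M(2) = -287/45 kN·m

Load 1 — triangular load w₀=7 kN/m (0→w₀ over full span):
  M_1 = 3w₀Lx/20 - w₀L²/30 - w₀x³/(6L) = 3·7·10·2/20 - 7·10²/30 - 7·2³/(6·10) = -49/15 kN·m
Load 2 — point force P=2 kN at a=20/3 m (b=L-a=10/3):
  M_2 = Pb²(3a+b)x/L³ - Pab²/L²  [x≤a] = 2·(10/3)²·(3·(20/3)+(10/3))·2/10³ - 2·(20/3)·(10/3)²/10² = -4/9 kN·m
Load 3 — uniform load w=8 kN/m over full span:
  M_3 = wLx/2 - wL²/12 - wx²/2 = 8·10·2/2 - 8·10²/12 - 8·2²/2 = -8/3 kN·m
Load 4 — point force P=15 kN at a=10/3 m (b=L-a=20/3):
  M_4 = Pb²(3a+b)x/L³ - Pab²/L²  [x≤a] = 15·(20/3)²·(3·(10/3)+(20/3))·2/10³ - 15·(10/3)·(20/3)²/10² = 0 kN·m
Superposition: M = Σ M_i = -287/45 kN·m ≈ -6.377778 kN·m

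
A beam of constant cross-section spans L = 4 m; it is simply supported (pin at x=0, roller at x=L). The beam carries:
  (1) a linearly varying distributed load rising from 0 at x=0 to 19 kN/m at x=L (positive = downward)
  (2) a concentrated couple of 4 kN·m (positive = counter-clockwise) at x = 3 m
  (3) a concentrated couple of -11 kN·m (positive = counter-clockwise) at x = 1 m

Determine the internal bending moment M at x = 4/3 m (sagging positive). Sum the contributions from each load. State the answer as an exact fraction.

M(4/3) = 1918/81 kN·m

Load 1 — triangular load w₀=19 kN/m (0→w₀ over full span):
  M_1 = w₀Lx/6 - w₀x³/(6L) = 19·4·(4/3)/6 - 19·(4/3)³/(6·4) = 1216/81 kN·m
Load 2 — applied couple M₀=4 kN·m at a=3 m (b=L-a=1):
  M_2 = M₀x/L  [x≤a] = 4·(4/3)/4 = 4/3 kN·m
Load 3 — applied couple M₀=-11 kN·m at a=1 m (b=L-a=3):
  M_3 = M₀x/L - M₀  [x>a] = (-11)·(4/3)/4 - (-11) = 22/3 kN·m
Superposition: M = Σ M_i = 1918/81 kN·m ≈ 23.679012 kN·m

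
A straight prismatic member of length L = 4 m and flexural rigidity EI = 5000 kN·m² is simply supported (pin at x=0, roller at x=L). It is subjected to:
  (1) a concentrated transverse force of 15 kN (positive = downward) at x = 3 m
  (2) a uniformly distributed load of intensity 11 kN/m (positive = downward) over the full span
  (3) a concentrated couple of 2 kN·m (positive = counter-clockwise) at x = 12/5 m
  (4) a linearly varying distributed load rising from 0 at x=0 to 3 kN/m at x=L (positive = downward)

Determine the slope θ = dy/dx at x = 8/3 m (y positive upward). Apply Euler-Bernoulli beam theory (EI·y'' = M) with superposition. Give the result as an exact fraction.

θ(8/3) = 330973/81000000 rad

Load 1 — point force P=15 kN at a=3 m (b=L-a=1):
  θ_1 = -Pb(L²-b²-3x²)/(6LEI)  [x≤a] = -15·1·(4²-1²-3·(8/3)²)/(6·4·5000) = 19/24000 rad
Load 2 — uniform load w=11 kN/m over full span:
  θ_2 = -w(L³-6Lx²+4x³)/(24EI) = -11·(4³-6·4·(8/3)²+4·(8/3)³)/(24·5000) = 143/50625 rad
Load 3 — applied couple M₀=2 kN·m at a=12/5 m (b=L-a=8/5):
  θ_3 = (M₀x²/(2L)-M₀(x-a)+C₁)/EI  [x>a] with C₁=M₀(3b²-L²)/(6L)=-52/75 = (2·(8/3)²/(2·4)-2·((8/3)-(12/5))+(-52/75))/5000 = 31/281250 rad
Load 4 — triangular load w₀=3 kN/m (0→w₀ over full span):
  θ_4 = -w₀(7L⁴-30L²x²+15x⁴)/(360LEI) = -3·(7·4⁴-30·4²·(8/3)²+15·(8/3)⁴)/(360·4·5000) = 91/253125 rad
Superposition: θ = Σ θ_i = 330973/81000000 rad ≈ 0.004086 rad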